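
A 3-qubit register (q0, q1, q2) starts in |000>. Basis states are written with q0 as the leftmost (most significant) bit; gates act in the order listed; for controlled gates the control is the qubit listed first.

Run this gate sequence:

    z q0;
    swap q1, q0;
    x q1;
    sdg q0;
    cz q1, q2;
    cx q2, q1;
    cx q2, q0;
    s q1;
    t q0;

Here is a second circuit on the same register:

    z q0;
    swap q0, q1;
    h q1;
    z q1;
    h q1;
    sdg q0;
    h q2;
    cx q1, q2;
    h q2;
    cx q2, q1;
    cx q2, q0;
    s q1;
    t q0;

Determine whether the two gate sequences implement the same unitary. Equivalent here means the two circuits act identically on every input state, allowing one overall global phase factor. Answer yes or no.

Yes — the two circuits implement the same unitary up to a global phase.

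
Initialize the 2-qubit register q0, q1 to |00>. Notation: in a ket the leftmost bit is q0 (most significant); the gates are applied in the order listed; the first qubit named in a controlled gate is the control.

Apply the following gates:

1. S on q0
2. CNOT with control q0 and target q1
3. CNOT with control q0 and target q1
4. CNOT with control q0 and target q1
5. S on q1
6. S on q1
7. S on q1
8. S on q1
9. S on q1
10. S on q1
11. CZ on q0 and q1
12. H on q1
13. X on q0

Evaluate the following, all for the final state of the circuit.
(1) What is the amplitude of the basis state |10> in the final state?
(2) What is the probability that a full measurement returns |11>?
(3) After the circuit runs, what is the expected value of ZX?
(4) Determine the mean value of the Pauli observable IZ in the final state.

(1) The amplitude on |10> is sqrt(2)/2. Key observation: the block from step 7 through step 10 cancels to the identity and can be dropped.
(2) Outcome |11> occurs with probability 1/2.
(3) In the final state, ZX has expectation -1.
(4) The expectation value of IZ is 0.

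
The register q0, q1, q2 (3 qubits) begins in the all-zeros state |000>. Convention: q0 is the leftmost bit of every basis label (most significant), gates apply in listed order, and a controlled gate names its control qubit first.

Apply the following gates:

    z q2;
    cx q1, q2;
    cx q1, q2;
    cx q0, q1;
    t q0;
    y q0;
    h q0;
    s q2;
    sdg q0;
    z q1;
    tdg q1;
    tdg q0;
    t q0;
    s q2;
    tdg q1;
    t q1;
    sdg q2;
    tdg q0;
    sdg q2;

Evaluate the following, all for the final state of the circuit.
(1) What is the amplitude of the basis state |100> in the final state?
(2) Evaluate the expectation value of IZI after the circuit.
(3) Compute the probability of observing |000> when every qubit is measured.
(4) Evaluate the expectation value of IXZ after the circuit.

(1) The amplitude on |100> is sqrt(2)*exp(3*I*pi/4)/2. Key observation: the block from step 13 through step 18 cancels to the identity and can be dropped.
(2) The observable IZI averages to 1.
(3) The probability of measuring |000> is 1/2.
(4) The expectation value of IXZ is 0.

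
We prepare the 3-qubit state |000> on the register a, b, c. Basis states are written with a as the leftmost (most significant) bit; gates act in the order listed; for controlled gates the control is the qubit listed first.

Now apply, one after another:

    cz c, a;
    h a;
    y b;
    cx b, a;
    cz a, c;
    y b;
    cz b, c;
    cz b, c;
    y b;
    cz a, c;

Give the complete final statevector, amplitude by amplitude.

After the circuit, the state carries amplitude sqrt(2)*I/2 on |010>, sqrt(2)*I/2 on |110>, and 0 on every other basis state. Key observation: gates 5-10 undo each other exactly, leaving only the rest of the circuit to track.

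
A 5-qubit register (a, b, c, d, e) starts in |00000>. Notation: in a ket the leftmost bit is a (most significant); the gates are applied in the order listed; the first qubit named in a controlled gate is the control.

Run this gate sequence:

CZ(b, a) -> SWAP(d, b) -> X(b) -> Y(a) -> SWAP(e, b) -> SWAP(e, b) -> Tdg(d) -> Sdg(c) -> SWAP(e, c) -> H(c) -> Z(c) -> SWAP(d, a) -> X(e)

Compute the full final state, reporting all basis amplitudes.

After the circuit, the state carries amplitude sqrt(2)*I/2 on |01011>, -sqrt(2)*I/2 on |01111>, and 0 on every other basis state. Key observation: steps 5-6 multiply out to the identity, so the circuit reduces to the remaining gates.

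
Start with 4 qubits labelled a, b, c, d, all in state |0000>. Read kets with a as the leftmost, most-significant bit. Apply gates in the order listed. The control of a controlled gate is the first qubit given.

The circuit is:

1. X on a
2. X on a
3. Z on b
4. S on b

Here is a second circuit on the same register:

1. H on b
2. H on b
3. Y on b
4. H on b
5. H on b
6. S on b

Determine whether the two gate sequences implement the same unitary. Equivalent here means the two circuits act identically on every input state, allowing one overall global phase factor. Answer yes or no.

No, they are not equivalent — no single phase factor reconciles the two unitaries.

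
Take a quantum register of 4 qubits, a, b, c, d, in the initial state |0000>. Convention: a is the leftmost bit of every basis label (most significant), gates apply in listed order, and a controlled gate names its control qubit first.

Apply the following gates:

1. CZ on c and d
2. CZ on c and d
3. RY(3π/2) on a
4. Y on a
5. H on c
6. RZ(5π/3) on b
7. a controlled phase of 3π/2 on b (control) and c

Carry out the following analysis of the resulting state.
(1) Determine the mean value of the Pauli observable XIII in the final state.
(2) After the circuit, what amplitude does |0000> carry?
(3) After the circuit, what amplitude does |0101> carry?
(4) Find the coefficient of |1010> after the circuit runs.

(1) The expectation value of XIII is 1.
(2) The amplitude on |0000> is exp(2*I*pi/3)/2.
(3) The amplitude on |0101> is 0.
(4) The final state's coefficient on |1010> equals exp(2*I*pi/3)/2.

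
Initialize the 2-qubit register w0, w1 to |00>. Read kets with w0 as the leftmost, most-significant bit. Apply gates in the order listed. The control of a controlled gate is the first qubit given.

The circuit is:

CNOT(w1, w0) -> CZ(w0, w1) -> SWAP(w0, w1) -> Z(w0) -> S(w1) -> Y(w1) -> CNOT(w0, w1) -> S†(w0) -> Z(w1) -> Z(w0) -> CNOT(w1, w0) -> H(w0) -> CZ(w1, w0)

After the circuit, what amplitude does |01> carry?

|01> carries amplitude -sqrt(2)*I/2 in the final state.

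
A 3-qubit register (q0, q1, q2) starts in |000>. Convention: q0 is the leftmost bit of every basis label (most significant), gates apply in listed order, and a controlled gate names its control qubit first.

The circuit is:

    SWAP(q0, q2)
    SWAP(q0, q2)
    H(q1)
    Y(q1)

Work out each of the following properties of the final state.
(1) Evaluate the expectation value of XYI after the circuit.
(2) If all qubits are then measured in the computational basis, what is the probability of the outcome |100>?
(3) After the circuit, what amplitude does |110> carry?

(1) In the final state, XYI has expectation 0. Key observation: gates 1-2 undo each other exactly, leaving only the rest of the circuit to track.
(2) A full measurement returns |100> with probability 0.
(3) The final state's coefficient on |110> equals 0.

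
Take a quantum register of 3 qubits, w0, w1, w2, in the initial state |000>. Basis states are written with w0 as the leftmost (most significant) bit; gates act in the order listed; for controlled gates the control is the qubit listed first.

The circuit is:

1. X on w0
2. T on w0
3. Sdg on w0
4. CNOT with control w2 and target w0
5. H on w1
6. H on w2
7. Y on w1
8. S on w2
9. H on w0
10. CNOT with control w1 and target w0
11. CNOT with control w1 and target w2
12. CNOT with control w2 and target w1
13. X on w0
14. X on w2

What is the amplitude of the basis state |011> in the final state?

The amplitude on |011> is sqrt(2)*exp(3*I*pi/4)/4.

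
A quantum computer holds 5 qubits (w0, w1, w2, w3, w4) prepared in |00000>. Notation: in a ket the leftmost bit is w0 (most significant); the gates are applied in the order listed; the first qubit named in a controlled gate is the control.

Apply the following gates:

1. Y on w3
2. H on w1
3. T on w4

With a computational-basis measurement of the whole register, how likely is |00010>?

A full measurement returns |00010> with probability 1/2.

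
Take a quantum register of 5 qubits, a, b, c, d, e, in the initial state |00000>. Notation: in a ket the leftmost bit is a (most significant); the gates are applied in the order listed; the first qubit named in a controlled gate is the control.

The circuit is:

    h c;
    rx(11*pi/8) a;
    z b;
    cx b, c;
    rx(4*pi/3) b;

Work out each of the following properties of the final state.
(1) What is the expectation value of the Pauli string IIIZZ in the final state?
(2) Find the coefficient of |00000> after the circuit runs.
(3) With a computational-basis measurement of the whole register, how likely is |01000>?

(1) The observable IIIZZ averages to 1.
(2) |00000> carries amplitude sqrt(2)*cos(5*pi/16)/4 in the final state.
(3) The probability of measuring |01000> is 3/16 - 3*sqrt(2 - sqrt(2))/32.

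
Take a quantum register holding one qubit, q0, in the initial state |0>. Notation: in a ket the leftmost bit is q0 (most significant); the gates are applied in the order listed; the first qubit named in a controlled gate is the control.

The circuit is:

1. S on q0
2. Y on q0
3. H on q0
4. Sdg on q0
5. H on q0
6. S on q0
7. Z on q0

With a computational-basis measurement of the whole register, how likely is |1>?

Outcome |1> occurs with probability 1/2.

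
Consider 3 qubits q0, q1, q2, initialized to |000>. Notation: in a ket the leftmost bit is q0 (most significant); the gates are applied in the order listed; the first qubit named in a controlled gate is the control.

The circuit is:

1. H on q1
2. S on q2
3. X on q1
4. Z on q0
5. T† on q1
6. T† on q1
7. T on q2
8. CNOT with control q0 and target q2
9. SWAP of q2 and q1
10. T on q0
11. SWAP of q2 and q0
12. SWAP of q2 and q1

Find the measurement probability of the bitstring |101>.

A full measurement returns |101> with probability 0.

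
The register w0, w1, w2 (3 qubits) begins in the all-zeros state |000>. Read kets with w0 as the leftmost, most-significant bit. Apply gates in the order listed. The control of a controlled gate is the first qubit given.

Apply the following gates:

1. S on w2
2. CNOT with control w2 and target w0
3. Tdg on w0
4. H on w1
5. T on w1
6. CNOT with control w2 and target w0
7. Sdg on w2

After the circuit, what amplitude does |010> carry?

|010> carries amplitude sqrt(2)*exp(I*pi/4)/2 in the final state.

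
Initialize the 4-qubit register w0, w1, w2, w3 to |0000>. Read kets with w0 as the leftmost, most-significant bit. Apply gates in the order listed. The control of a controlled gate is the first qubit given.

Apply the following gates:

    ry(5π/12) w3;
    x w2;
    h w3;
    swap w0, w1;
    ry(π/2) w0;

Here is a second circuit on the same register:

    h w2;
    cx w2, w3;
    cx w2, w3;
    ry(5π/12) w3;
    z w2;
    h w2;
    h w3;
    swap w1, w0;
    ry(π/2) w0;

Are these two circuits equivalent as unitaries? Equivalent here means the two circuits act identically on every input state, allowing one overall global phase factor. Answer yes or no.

Yes — the two circuits implement the same unitary up to a global phase.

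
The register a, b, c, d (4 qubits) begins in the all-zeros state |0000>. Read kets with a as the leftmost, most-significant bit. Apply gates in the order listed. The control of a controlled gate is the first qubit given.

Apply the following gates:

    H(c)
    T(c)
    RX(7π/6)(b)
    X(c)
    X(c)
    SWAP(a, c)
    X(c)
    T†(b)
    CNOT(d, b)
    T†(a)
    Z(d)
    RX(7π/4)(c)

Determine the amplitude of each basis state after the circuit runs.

After the circuit, the state carries amplitude -I*sqrt(2 - sqrt(2))/8 + sqrt(3)*I*sqrt(2 - sqrt(2))/8 on |0000>, 0 on |0001>, (-1 + sqrt(3))*sqrt(sqrt(2) + 2)/8 on |0010>, 0 on |0011>, (1 + sqrt(3))*sqrt(2 - sqrt(2))*exp(3*I*pi/4)/8 on |0100>, 0 on |0101>, (1 + sqrt(3))*sqrt(sqrt(2) + 2)*exp(I*pi/4)/8 on |0110>, 0 on |0111>, -I*sqrt(2 - sqrt(2))/8 + sqrt(3)*I*sqrt(2 - sqrt(2))/8 on |1000>, 0 on |1001>, (-1 + sqrt(3))*sqrt(sqrt(2) + 2)/8 on |1010>, 0 on |1011>, (1 + sqrt(3))*sqrt(2 - sqrt(2))*exp(3*I*pi/4)/8 on |1100>, 0 on |1101>, (1 + sqrt(3))*sqrt(sqrt(2) + 2)*exp(I*pi/4)/8 on |1110>, 0 on |1111>. Key observation: the block from step 4 through step 5 cancels to the identity and can be dropped.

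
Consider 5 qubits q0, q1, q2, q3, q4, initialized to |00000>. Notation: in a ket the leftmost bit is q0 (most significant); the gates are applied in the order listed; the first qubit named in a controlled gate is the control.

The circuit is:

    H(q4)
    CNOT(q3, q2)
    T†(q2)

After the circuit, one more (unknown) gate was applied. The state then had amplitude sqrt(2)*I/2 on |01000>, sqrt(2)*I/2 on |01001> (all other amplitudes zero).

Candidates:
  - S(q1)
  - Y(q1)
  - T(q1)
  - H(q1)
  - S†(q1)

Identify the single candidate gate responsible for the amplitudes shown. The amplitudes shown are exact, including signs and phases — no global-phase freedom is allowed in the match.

The applied gate was Y(q1).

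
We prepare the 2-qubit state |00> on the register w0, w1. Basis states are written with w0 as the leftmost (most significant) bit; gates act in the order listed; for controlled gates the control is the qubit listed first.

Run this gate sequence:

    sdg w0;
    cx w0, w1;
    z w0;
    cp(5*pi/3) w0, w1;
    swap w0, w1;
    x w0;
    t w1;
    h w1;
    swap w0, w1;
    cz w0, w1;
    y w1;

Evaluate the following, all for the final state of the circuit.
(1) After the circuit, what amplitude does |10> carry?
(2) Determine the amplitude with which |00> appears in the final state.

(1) The final state's coefficient on |10> equals sqrt(2)*I/2.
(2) The amplitude on |00> is -sqrt(2)*I/2.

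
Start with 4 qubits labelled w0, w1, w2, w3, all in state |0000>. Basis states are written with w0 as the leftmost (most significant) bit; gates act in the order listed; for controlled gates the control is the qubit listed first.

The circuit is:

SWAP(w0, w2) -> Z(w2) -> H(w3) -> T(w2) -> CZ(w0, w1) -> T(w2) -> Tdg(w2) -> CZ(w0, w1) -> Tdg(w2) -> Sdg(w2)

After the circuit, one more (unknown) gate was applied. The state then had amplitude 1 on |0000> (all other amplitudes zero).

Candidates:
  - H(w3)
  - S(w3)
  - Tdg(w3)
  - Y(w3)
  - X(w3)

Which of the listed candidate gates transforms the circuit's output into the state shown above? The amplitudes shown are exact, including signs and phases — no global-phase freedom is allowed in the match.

The unique candidate consistent with the amplitudes is H(w3). Key observation: gates 4-9 undo each other exactly, leaving only the rest of the circuit to track.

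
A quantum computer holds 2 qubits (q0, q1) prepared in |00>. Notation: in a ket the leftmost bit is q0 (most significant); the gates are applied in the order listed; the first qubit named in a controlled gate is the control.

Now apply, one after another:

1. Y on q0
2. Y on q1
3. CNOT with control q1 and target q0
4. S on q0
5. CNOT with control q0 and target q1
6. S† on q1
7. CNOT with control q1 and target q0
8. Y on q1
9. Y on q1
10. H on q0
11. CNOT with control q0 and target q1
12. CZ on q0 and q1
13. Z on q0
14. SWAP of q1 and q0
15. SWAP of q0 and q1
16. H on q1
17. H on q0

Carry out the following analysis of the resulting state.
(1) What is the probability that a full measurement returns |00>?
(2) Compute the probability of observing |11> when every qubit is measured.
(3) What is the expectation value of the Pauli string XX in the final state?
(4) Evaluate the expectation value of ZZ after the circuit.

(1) The probability of measuring |00> is 1/2.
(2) Outcome |11> occurs with probability 1/2.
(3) In the final state, XX has expectation -1.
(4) The observable ZZ averages to 1.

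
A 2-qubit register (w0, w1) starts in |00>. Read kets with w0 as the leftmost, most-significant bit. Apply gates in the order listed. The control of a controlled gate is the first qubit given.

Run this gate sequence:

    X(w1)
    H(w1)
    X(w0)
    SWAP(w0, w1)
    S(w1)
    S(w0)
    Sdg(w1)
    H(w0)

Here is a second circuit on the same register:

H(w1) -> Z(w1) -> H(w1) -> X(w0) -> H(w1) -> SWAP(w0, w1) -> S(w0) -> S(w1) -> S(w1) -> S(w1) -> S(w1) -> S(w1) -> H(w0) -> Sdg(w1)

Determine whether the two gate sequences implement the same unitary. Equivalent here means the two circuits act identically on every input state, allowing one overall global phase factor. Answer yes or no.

Yes: on every input state the two circuits agree up to one overall phase factor.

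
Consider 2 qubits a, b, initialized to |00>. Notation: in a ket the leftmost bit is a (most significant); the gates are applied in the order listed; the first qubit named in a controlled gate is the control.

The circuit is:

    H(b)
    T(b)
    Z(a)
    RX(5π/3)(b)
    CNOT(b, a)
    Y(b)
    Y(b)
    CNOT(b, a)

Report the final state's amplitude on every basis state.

The final amplitudes are -sqrt(6)/4 - sqrt(2)*exp(3*I*pi/4)/4 on |00>, -sqrt(6)*exp(I*pi/4)/4 - sqrt(2)*I/4 on |01>, 0 on |10>, 0 on |11>. Key observation: steps 5-8 multiply out to the identity, so the circuit reduces to the remaining gates.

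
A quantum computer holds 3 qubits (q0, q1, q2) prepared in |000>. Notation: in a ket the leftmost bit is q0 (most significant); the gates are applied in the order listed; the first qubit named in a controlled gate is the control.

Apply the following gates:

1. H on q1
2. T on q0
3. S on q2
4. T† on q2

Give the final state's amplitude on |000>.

The amplitude on |000> is sqrt(2)/2.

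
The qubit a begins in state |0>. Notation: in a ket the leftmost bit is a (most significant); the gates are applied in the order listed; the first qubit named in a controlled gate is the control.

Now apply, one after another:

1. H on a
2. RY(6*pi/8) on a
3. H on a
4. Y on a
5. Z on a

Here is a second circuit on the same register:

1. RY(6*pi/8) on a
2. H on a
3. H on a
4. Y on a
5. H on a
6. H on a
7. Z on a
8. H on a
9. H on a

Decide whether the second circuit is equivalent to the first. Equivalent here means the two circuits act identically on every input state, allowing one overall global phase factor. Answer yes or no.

No, they are not equivalent — no single phase factor reconciles the two unitaries.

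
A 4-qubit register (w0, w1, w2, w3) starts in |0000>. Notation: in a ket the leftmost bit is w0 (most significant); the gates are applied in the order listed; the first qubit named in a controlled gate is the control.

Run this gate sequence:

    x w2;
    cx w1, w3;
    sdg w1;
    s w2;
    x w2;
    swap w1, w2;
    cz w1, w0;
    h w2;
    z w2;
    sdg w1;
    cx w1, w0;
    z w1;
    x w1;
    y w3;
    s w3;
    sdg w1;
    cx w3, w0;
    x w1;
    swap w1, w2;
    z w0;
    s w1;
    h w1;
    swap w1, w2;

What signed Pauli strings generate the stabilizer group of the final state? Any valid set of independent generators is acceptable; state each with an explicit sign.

The stabilizer group can be generated by +IIYI, -ZIII, +IZII, -IIIZ, among other valid generating sets.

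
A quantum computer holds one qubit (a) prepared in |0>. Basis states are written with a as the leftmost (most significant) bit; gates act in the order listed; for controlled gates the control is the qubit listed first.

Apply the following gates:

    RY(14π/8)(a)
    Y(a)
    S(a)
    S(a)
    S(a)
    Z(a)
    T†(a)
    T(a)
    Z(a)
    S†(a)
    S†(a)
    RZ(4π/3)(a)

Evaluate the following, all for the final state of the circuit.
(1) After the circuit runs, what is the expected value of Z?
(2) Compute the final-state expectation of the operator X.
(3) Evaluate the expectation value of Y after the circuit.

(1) In the final state, Z has expectation -sqrt(2)/2. Key observation: gates 4-11 undo each other exactly, leaving only the rest of the circuit to track.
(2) The expectation value of X is sqrt(6)/4.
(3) The expectation value of Y is -sqrt(2)/4.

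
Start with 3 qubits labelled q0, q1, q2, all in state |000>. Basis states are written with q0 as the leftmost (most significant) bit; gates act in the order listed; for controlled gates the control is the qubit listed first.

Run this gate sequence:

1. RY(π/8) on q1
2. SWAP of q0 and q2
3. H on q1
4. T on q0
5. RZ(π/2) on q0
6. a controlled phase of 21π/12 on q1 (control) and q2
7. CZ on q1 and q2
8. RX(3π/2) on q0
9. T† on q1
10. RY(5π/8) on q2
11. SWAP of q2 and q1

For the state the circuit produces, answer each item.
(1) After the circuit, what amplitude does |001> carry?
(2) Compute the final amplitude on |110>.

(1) |001> carries amplitude sqrt(2)*I*(2 - sqrt(2 - sqrt(2)))/8 in the final state.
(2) The final state's coefficient on |110> equals sqrt(2)*(-2 - sqrt(2 - sqrt(2)))*exp(I*pi/4)/8.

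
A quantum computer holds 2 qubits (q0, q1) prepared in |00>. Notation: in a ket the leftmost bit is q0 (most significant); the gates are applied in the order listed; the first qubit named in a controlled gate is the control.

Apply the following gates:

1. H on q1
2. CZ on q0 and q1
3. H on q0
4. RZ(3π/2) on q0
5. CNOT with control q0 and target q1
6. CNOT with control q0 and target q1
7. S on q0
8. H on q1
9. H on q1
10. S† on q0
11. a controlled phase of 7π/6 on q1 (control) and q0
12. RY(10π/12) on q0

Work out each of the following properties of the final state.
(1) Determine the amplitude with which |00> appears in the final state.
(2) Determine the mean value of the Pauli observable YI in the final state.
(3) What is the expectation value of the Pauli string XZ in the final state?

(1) The final state's coefficient on |00> equals (-sqrt(6) + sqrt(2) - I*(sqrt(2) + sqrt(6)))*exp(I*pi/4)/8.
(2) The observable YI averages to -1/2 + sqrt(3)/4.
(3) The expectation value of XZ is -sqrt(3)/8.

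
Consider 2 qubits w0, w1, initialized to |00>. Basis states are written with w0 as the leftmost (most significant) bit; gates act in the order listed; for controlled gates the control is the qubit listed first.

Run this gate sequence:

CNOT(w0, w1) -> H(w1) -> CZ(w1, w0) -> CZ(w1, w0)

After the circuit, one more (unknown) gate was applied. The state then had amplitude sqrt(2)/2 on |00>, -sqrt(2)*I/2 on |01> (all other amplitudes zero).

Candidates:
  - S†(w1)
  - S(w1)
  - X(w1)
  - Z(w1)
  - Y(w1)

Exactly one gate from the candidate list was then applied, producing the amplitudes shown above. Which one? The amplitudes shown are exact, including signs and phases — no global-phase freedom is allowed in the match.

It was S†(w1) that produced the state shown. Key observation: the block from step 3 through step 4 cancels to the identity and can be dropped.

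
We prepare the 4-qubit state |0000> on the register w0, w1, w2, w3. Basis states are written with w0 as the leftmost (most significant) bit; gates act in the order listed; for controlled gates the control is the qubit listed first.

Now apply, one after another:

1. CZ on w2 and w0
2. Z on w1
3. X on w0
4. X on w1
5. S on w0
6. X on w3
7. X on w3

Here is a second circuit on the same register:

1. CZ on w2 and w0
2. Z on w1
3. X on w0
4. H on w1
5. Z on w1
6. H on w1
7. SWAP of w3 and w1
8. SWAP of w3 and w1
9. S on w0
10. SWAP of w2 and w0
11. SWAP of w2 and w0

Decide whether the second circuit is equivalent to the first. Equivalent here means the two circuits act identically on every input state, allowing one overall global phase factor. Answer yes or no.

Yes, they are equivalent — the unitaries differ by at most a global phase.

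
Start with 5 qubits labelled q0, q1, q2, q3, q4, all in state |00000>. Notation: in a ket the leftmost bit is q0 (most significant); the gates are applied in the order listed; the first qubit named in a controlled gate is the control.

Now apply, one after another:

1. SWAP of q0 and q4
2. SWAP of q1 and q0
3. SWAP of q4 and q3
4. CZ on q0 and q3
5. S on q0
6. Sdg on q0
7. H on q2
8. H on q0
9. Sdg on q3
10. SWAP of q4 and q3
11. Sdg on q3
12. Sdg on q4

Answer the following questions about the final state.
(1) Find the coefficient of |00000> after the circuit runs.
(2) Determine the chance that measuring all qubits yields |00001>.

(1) |00000> carries amplitude 1/2 in the final state. Key observation: gates 5-6 undo each other exactly, leaving only the rest of the circuit to track.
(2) Outcome |00001> occurs with probability 0.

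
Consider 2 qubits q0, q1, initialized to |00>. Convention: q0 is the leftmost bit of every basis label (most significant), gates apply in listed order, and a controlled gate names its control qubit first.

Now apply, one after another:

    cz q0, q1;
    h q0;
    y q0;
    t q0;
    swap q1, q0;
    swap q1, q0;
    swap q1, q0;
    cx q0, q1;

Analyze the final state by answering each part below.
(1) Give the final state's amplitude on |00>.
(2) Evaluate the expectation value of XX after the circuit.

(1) The final state's coefficient on |00> equals -sqrt(2)*I/2.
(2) The observable XX averages to 0.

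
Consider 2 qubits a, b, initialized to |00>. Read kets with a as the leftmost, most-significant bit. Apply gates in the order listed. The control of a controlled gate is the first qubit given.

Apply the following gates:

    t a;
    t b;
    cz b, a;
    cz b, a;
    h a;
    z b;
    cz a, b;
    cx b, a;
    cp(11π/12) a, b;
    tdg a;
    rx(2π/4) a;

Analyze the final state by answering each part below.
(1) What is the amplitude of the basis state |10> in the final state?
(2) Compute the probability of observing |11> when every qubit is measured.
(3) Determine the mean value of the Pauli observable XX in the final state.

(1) The amplitude on |10> is -I/2 - exp(3*I*pi/4)/2. Key observation: gates 3-4 undo each other exactly, leaving only the rest of the circuit to track.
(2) A full measurement returns |11> with probability 0.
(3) The observable XX averages to 0.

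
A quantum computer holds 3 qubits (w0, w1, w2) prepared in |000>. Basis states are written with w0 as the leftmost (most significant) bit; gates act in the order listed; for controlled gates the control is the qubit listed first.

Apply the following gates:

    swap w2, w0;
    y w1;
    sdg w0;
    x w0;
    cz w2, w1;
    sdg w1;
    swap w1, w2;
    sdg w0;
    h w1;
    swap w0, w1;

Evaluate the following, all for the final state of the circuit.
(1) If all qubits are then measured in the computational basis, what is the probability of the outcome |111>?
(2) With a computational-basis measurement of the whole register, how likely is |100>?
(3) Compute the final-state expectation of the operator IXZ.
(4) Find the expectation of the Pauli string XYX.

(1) The probability of measuring |111> is 1/2.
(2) Outcome |100> occurs with probability 0.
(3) The expectation value of IXZ is 0.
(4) The expectation value of XYX is 0.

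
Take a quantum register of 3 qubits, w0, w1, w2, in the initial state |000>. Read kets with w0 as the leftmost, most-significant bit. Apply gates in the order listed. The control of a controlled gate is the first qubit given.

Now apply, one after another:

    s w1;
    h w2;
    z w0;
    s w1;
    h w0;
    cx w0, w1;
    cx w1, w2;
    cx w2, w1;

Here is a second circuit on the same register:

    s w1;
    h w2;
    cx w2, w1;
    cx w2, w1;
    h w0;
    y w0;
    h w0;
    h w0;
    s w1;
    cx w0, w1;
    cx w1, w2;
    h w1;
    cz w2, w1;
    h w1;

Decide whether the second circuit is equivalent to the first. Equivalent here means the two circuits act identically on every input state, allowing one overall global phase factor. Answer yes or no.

No — the two circuits implement different unitaries, even allowing a global phase.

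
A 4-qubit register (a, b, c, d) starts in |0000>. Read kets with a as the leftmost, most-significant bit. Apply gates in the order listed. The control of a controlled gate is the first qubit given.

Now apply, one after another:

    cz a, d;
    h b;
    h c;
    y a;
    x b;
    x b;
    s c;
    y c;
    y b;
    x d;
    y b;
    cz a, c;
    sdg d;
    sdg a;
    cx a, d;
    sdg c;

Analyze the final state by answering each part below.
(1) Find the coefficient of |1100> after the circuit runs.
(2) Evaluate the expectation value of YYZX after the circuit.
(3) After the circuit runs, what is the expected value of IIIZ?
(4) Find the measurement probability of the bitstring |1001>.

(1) The amplitude on |1100> is -I/2. Key observation: steps 5-6 multiply out to the identity, so the circuit reduces to the remaining gates.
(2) The observable YYZX averages to 0.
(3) In the final state, IIIZ has expectation 1.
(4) The probability of measuring |1001> is 0.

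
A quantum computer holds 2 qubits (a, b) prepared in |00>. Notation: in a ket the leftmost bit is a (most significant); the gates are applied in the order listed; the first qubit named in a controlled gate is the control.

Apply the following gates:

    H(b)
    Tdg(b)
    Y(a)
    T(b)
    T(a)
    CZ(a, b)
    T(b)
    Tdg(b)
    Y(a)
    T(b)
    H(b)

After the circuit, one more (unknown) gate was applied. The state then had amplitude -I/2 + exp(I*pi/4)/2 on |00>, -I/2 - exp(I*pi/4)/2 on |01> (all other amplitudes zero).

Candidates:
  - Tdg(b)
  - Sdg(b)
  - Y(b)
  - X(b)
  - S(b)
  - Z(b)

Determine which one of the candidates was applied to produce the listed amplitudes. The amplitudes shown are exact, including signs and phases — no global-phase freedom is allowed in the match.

It was Z(b) that produced the state shown.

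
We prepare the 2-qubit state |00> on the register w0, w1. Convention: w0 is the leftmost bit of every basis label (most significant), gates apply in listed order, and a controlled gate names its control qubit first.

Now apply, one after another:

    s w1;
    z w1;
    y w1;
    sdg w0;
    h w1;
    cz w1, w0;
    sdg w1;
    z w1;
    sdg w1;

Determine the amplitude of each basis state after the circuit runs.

After the circuit, the state carries amplitude sqrt(2)*I/2 on |00>, -sqrt(2)*I/2 on |01>, 0 on |10>, 0 on |11>.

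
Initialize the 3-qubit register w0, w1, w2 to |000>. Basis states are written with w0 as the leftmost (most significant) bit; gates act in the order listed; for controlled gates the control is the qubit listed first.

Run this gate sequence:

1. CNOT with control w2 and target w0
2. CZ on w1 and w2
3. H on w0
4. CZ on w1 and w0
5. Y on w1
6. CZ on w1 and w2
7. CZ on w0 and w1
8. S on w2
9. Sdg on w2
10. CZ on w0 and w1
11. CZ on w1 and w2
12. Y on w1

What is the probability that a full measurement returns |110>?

The probability of measuring |110> is 0.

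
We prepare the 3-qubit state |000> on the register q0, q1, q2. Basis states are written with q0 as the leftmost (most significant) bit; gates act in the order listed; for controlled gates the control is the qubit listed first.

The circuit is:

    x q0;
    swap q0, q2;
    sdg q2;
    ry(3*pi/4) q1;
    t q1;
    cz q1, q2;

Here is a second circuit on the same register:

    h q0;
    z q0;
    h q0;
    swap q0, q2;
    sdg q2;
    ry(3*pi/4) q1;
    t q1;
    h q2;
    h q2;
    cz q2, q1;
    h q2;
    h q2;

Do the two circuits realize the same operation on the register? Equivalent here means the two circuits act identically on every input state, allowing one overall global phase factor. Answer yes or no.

Yes — the two circuits implement the same unitary up to a global phase.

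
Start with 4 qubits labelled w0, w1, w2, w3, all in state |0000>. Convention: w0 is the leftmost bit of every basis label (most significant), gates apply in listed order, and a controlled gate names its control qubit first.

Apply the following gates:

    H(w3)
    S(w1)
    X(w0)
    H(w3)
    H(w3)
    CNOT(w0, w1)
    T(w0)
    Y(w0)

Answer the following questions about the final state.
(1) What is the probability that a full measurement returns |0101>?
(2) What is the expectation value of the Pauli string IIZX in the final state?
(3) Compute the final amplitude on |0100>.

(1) A full measurement returns |0101> with probability 1/2. Key observation: the block from step 4 through step 5 cancels to the identity and can be dropped.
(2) The observable IIZX averages to 1.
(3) |0100> carries amplitude -sqrt(2)*exp(3*I*pi/4)/2 in the final state.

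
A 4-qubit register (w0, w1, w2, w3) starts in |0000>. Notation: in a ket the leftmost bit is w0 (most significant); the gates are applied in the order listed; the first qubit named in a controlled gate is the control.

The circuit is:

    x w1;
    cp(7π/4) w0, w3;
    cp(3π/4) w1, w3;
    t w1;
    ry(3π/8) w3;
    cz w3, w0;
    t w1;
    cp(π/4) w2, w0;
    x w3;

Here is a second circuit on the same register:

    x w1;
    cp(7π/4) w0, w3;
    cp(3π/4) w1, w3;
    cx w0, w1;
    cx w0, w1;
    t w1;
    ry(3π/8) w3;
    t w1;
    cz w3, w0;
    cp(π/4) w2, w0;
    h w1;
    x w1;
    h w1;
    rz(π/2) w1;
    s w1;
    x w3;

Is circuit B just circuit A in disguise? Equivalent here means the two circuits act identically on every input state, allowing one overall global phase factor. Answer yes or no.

Yes, they are equivalent — the unitaries differ by at most a global phase.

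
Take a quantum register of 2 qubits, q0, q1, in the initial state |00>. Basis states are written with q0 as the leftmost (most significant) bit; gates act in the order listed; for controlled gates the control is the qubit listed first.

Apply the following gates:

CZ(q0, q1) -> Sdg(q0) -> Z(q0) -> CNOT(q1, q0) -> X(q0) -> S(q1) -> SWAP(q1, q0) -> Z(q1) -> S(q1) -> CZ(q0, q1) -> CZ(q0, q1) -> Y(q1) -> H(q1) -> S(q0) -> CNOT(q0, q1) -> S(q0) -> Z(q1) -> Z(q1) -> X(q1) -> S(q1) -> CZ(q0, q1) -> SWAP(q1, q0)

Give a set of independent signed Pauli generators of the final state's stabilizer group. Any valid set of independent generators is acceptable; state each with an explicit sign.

The final state is stabilized by the group generated by +YI, +IZ; other independent generating sets are equally valid.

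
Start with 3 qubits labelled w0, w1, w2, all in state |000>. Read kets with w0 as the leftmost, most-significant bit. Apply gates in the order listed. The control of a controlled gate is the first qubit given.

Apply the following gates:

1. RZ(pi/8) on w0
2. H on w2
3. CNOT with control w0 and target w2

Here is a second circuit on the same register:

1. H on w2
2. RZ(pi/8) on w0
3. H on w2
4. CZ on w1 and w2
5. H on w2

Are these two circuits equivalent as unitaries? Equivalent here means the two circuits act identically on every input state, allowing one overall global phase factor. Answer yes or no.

No — the two circuits implement different unitaries, even allowing a global phase.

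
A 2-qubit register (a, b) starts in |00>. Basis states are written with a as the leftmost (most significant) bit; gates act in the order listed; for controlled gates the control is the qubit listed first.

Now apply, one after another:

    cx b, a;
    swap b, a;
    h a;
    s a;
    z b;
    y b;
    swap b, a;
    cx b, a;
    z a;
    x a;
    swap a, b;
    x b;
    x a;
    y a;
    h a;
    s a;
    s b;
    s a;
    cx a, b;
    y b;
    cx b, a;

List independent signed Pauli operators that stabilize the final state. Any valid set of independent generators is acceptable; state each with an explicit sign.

The final state is stabilized by the group generated by +XZ, +ZX; other independent generating sets are equally valid.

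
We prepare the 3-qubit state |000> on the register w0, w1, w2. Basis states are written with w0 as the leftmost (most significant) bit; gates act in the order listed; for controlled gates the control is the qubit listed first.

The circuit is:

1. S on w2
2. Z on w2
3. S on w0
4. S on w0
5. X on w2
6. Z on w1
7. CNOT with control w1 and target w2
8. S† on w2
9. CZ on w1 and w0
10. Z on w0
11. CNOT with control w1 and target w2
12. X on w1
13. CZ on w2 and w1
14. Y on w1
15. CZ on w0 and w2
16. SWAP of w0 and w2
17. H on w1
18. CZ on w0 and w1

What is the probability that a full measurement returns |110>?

A full measurement returns |110> with probability 1/2.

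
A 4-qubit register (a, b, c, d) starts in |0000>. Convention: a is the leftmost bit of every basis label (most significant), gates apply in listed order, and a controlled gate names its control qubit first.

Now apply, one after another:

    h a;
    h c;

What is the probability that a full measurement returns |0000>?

Outcome |0000> occurs with probability 1/4.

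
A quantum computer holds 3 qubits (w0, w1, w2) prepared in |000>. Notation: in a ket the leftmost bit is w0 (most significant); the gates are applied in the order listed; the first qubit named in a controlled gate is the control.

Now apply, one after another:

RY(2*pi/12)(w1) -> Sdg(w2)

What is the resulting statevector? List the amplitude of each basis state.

The resulting statevector has amplitude sqrt(2)/4 + sqrt(6)/4 on |000>, -sqrt(2)/4 + sqrt(6)/4 on |010>, and 0 on every other basis state.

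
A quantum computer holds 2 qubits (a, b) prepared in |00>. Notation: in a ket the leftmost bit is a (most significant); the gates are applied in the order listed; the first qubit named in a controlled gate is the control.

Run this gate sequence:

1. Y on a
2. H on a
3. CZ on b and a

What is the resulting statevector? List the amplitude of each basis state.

After the circuit, the state carries amplitude sqrt(2)*I/2 on |00>, 0 on |01>, -sqrt(2)*I/2 on |10>, 0 on |11>.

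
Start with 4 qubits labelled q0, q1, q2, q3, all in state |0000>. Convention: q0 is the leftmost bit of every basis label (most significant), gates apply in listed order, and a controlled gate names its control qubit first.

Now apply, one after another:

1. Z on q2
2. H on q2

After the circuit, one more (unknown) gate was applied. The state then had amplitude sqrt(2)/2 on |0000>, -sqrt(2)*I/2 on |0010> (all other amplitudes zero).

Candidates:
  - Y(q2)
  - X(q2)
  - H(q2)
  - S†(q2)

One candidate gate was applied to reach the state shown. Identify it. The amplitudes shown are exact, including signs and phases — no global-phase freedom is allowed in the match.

The unique candidate consistent with the amplitudes is S†(q2).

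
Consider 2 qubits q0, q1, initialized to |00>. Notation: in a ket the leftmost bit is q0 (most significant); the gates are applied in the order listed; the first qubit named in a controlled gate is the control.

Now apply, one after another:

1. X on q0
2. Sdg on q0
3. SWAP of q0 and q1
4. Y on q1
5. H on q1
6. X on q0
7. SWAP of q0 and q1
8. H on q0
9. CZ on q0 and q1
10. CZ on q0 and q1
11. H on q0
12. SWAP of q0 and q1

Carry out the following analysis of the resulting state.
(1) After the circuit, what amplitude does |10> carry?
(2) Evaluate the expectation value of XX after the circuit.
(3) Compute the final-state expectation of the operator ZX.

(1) The amplitude on |10> is -sqrt(2)/2.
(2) In the final state, XX has expectation 0.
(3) The expectation value of ZX is -1.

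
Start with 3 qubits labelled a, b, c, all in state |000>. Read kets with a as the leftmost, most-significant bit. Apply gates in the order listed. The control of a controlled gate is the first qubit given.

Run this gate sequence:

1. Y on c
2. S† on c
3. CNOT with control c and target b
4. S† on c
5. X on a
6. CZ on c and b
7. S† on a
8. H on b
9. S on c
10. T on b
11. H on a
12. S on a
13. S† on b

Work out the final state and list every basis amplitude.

After the circuit, the state carries amplitude 0 on |000>, I/2 on |001>, 0 on |010>, -exp(I*pi/4)/2 on |011>, 0 on |100>, 1/2 on |101>, 0 on |110>, exp(3*I*pi/4)/2 on |111>.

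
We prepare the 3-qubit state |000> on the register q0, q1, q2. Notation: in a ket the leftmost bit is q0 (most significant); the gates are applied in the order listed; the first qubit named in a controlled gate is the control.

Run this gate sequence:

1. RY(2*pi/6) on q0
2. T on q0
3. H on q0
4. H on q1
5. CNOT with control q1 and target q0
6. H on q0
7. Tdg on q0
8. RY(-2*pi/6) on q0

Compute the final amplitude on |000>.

The final state's coefficient on |000> equals sqrt(2)/2.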